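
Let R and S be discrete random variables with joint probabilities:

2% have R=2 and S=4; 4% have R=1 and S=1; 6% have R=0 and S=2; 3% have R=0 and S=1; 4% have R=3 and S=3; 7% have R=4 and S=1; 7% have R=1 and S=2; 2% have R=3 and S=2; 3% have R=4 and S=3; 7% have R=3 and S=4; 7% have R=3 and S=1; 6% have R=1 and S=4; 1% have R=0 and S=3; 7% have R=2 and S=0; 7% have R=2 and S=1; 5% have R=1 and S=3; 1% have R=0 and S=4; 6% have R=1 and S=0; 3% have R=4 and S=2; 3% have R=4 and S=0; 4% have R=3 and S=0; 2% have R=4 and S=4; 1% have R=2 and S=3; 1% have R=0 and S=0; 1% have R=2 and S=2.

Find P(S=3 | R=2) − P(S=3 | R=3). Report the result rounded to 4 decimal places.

P(R=2) = 0.07 + 0.07 + 0.01 + 0.01 + 0.02 = 0.18; P(S=3 | R=2) = 0.01/0.18 = 0.05556.
P(R=3) = 0.04 + 0.07 + 0.02 + 0.04 + 0.07 = 0.24; P(S=3 | R=3) = 0.04/0.24 = 0.16667.
Difference = -0.1111.

-0.1111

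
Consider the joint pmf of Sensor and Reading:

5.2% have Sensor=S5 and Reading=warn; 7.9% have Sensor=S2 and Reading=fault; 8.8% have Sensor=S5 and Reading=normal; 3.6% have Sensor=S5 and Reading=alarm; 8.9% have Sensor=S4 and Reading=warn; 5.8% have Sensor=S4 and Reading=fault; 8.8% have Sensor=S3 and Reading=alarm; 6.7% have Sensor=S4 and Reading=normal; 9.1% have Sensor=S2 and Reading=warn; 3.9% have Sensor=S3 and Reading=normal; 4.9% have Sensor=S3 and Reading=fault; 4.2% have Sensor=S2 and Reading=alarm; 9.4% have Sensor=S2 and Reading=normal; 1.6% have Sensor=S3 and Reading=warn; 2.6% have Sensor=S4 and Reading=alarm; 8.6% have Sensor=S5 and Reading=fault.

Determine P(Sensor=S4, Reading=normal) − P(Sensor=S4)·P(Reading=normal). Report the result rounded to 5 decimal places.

-0.00212

P(Sensor=S4) = 0.067 + 0.089 + 0.026 + 0.058 = 0.240.
P(Reading=normal) = 0.094 + 0.039 + 0.067 + 0.088 = 0.288.
P(Sensor=S4, Reading=normal) − P(Sensor=S4)P(Reading=normal) = 0.067 − 0.240×0.288 = -0.00212.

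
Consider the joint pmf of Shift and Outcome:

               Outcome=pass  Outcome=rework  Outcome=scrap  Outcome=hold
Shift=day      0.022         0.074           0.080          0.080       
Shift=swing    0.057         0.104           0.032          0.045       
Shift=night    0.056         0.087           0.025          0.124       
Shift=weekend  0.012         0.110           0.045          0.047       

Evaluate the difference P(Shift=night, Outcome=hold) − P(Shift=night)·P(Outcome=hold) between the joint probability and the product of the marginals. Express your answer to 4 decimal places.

0.0376

P(Shift=night) = 0.056 + 0.087 + 0.025 + 0.124 = 0.292.
P(Outcome=hold) = 0.080 + 0.045 + 0.124 + 0.047 = 0.296.
P(Shift=night, Outcome=hold) − P(Shift=night)P(Outcome=hold) = 0.124 − 0.292×0.296 = 0.0376.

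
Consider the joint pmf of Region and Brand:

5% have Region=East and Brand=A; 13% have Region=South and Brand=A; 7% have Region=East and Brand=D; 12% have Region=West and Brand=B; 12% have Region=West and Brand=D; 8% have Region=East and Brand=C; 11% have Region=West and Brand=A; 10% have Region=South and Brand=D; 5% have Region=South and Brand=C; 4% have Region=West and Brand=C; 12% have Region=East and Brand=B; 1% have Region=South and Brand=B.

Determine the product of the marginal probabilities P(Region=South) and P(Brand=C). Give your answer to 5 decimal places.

P(Region=South) = 0.13 + 0.01 + 0.05 + 0.10 = 0.29.
P(Brand=C) = 0.05 + 0.08 + 0.04 = 0.17.
Product: 0.29 × 0.17 = 0.04930.

0.04930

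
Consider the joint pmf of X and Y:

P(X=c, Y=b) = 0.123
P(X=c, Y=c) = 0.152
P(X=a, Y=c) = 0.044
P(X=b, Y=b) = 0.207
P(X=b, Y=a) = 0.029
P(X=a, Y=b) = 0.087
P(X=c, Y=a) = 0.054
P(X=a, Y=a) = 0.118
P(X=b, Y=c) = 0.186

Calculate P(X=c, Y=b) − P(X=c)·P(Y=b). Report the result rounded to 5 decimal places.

-0.01419

P(X=c) = 0.054 + 0.123 + 0.152 = 0.329.
P(Y=b) = 0.087 + 0.207 + 0.123 = 0.417.
P(X=c, Y=b) − P(X=c)P(Y=b) = 0.123 − 0.329×0.417 = -0.01419.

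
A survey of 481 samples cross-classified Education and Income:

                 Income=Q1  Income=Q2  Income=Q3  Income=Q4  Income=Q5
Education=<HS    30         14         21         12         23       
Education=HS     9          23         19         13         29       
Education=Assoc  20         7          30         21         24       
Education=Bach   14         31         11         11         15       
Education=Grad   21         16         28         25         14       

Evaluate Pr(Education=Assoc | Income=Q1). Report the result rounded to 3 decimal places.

0.213

Total with Income=Q1: 30 + 9 + 20 + 14 + 21 = 94.
P(Education=Assoc | Income=Q1) = 20/94 = 0.213.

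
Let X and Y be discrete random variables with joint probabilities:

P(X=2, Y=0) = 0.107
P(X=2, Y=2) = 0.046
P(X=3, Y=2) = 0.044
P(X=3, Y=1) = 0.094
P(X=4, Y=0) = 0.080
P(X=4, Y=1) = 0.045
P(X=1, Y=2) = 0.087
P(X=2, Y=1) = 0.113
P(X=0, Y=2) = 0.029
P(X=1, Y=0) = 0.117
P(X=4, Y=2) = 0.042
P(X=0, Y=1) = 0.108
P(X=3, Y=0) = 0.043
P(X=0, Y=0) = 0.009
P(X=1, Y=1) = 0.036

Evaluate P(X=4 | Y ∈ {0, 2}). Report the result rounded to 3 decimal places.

P(Y=0) = 0.009 + 0.117 + 0.107 + 0.043 + 0.080 = 0.356.
P(Y=2) = 0.029 + 0.087 + 0.046 + 0.044 + 0.042 = 0.248.
P(Y ∈ {0, 2}) = 0.356 + 0.248 = 0.604; P(X=4, Y ∈ {0, 2}) = 0.080 + 0.042 = 0.122.
P(X=4 | Y ∈ {0, 2}) = 0.122/0.604 = 0.202.

0.202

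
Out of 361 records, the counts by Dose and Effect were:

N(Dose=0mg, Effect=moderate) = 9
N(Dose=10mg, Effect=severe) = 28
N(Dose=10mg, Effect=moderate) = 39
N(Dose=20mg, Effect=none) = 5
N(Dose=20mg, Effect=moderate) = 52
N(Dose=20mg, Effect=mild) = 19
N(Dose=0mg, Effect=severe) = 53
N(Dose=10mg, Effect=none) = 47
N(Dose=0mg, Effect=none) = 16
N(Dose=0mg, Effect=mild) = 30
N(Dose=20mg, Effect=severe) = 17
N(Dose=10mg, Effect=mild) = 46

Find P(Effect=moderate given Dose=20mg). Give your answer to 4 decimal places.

Total with Dose=20mg: 5 + 19 + 52 + 17 = 93.
P(Effect=moderate | Dose=20mg) = 52/93 = 0.5591.

0.5591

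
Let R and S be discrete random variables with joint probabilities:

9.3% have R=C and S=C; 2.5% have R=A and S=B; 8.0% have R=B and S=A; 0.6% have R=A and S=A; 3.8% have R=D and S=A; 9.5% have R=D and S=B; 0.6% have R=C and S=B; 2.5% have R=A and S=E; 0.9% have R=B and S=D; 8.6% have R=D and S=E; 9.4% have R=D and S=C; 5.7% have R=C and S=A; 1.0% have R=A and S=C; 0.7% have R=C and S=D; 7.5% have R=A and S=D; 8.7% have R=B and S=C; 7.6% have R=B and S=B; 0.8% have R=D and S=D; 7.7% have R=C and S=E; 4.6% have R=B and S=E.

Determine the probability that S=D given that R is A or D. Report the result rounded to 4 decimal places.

0.1797

P(R=A) = 0.006 + 0.025 + 0.010 + 0.075 + 0.025 = 0.141.
P(R=D) = 0.038 + 0.095 + 0.094 + 0.008 + 0.086 = 0.321.
P(R ∈ {A, D}) = 0.141 + 0.321 = 0.462; P(S=D, R ∈ {A, D}) = 0.075 + 0.008 = 0.083.
P(S=D | R ∈ {A, D}) = 0.083/0.462 = 0.1797.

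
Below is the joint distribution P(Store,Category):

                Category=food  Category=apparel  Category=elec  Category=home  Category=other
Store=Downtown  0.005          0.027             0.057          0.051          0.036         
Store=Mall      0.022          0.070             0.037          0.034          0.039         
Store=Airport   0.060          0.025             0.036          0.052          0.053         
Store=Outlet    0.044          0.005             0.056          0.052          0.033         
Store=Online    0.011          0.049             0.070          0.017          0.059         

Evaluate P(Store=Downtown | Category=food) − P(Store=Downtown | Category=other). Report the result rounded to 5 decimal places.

-0.12843

P(Category=food) = 0.005 + 0.022 + 0.060 + 0.044 + 0.011 = 0.142; P(Store=Downtown | Category=food) = 0.005/0.142 = 0.035211.
P(Category=other) = 0.036 + 0.039 + 0.053 + 0.033 + 0.059 = 0.220; P(Store=Downtown | Category=other) = 0.036/0.220 = 0.163636.
Difference = -0.12843.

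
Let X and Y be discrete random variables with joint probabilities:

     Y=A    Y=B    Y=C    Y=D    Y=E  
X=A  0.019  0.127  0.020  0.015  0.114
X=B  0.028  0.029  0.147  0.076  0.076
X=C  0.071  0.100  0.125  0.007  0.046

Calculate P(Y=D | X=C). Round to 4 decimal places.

0.0201

P(X=C) = 0.071 + 0.100 + 0.125 + 0.007 + 0.046 = 0.349.
P(Y=D | X=C) = 0.007/0.349 = 0.0201.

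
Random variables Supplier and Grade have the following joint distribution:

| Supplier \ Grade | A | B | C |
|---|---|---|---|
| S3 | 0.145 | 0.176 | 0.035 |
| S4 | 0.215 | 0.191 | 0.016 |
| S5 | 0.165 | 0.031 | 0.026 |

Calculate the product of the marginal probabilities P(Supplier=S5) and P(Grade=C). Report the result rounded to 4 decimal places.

0.0171

P(Supplier=S5) = 0.165 + 0.031 + 0.026 = 0.222.
P(Grade=C) = 0.035 + 0.016 + 0.026 = 0.077.
Product: 0.222 × 0.077 = 0.0171.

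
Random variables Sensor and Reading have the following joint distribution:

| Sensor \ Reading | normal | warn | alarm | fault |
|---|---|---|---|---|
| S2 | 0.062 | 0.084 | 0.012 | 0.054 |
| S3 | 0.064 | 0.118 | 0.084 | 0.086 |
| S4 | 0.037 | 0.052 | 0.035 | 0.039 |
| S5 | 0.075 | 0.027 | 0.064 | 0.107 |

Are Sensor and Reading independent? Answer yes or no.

P(Sensor=S5) = 0.273 and P(Reading=warn) = 0.281, so their product is 0.07671, but P(Sensor=S5, Reading=warn) = 0.027. Since these differ, Sensor and Reading are not independent.

no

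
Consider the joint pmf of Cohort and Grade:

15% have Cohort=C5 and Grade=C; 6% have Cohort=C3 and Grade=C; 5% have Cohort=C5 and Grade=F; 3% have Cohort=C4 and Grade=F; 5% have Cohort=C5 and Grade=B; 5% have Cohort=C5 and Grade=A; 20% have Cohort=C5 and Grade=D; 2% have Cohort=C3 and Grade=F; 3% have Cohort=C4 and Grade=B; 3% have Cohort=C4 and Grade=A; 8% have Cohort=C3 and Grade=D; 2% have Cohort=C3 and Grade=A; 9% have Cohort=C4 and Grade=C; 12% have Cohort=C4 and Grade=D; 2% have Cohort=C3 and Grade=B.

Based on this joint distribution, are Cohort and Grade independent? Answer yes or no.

Every cell satisfies P(Cohort,Grade) = P(Cohort)·P(Grade). For instance P(Cohort=C4) = 0.30, P(Grade=C) = 0.30, and 0.30×0.30 = 0.09 matches the joint entry. So Cohort and Grade are independent.

yes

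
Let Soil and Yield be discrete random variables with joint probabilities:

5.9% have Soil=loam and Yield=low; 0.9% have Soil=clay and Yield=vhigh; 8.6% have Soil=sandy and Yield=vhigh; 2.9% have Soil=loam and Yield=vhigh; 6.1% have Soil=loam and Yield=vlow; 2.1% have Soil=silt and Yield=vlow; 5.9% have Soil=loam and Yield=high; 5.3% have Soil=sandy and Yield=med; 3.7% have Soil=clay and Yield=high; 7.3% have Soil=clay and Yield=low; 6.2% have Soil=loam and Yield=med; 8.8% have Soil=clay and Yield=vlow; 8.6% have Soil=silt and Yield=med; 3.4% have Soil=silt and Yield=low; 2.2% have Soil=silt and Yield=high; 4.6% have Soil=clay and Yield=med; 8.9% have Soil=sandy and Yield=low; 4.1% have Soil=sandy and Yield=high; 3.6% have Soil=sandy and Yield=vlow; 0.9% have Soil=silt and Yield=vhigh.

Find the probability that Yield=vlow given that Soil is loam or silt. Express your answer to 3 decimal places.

0.186

P(Soil=loam) = 0.061 + 0.059 + 0.062 + 0.059 + 0.029 = 0.270.
P(Soil=silt) = 0.021 + 0.034 + 0.086 + 0.022 + 0.009 = 0.172.
P(Soil ∈ {loam, silt}) = 0.270 + 0.172 = 0.442; P(Yield=vlow, Soil ∈ {loam, silt}) = 0.061 + 0.021 = 0.082.
P(Yield=vlow | Soil ∈ {loam, silt}) = 0.082/0.442 = 0.186.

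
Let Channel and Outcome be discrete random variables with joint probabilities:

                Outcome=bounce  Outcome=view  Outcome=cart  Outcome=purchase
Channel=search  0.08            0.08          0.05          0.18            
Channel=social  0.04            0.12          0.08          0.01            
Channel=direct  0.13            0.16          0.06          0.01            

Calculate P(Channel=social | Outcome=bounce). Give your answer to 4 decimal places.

0.1600

P(Outcome=bounce) = 0.08 + 0.04 + 0.13 = 0.25.
P(Channel=social | Outcome=bounce) = 0.04/0.25 = 0.1600.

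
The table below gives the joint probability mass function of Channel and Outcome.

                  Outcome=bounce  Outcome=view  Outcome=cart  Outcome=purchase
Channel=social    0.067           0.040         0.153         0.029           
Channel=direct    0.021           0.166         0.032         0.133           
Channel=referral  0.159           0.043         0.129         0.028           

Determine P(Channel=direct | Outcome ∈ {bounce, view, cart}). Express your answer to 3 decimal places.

0.270

P(Outcome=bounce) = 0.067 + 0.021 + 0.159 = 0.247.
P(Outcome=view) = 0.040 + 0.166 + 0.043 = 0.249.
P(Outcome=cart) = 0.153 + 0.032 + 0.129 = 0.314.
P(Outcome ∈ {bounce, view, cart}) = 0.247 + 0.249 + 0.314 = 0.810; P(Channel=direct, Outcome ∈ {bounce, view, cart}) = 0.021 + 0.166 + 0.032 = 0.219.
P(Channel=direct | Outcome ∈ {bounce, view, cart}) = 0.219/0.810 = 0.270.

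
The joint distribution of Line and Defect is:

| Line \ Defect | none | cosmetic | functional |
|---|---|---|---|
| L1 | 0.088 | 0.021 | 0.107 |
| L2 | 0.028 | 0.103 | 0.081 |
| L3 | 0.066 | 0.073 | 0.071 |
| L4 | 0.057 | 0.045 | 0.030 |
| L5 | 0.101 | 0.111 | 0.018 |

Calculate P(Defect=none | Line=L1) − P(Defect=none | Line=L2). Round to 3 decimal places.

0.275

P(Line=L1) = 0.088 + 0.021 + 0.107 = 0.216; P(Defect=none | Line=L1) = 0.088/0.216 = 0.4074.
P(Line=L2) = 0.028 + 0.103 + 0.081 = 0.212; P(Defect=none | Line=L2) = 0.028/0.212 = 0.1321.
Difference = 0.275.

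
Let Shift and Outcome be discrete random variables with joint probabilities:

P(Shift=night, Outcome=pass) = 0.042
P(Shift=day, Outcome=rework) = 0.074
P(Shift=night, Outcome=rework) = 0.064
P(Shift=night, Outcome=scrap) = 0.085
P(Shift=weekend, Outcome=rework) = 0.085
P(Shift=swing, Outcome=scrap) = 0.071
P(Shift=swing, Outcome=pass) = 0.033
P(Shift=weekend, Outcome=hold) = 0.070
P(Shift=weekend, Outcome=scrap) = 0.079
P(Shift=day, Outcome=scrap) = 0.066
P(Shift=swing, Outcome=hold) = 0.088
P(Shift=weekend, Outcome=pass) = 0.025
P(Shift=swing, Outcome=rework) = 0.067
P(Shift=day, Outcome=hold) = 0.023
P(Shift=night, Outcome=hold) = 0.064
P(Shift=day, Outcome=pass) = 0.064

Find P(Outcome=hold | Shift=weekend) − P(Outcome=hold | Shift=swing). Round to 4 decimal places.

-0.0695

P(Shift=weekend) = 0.025 + 0.085 + 0.079 + 0.070 = 0.259; P(Outcome=hold | Shift=weekend) = 0.070/0.259 = 0.27027.
P(Shift=swing) = 0.033 + 0.067 + 0.071 + 0.088 = 0.259; P(Outcome=hold | Shift=swing) = 0.088/0.259 = 0.33977.
Difference = -0.0695.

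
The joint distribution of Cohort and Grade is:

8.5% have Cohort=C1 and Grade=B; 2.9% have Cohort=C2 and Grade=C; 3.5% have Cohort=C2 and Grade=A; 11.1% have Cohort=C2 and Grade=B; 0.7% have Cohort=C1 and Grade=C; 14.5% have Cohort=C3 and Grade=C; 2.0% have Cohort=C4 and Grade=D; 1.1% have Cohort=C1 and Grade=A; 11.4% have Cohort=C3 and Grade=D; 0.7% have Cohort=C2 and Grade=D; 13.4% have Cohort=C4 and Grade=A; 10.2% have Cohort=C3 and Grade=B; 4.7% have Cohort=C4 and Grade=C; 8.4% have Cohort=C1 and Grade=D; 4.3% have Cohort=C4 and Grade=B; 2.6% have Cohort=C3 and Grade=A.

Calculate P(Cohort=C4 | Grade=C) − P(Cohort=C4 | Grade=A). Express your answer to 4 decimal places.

-0.4443

P(Grade=C) = 0.007 + 0.029 + 0.145 + 0.047 = 0.228; P(Cohort=C4 | Grade=C) = 0.047/0.228 = 0.20614.
P(Grade=A) = 0.011 + 0.035 + 0.026 + 0.134 = 0.206; P(Cohort=C4 | Grade=A) = 0.134/0.206 = 0.65049.
Difference = -0.4443.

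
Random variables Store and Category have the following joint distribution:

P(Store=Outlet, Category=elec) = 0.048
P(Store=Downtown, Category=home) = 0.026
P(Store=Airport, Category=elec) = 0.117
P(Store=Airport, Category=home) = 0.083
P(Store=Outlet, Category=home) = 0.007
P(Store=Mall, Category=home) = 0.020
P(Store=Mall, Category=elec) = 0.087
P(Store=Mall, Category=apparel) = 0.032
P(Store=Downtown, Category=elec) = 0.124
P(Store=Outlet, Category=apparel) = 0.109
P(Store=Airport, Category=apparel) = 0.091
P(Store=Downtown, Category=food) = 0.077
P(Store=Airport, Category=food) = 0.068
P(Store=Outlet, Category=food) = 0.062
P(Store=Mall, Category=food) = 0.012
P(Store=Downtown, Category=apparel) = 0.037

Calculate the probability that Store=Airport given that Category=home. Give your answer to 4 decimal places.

0.6103

P(Category=home) = 0.026 + 0.020 + 0.083 + 0.007 = 0.136.
P(Store=Airport | Category=home) = 0.083/0.136 = 0.6103.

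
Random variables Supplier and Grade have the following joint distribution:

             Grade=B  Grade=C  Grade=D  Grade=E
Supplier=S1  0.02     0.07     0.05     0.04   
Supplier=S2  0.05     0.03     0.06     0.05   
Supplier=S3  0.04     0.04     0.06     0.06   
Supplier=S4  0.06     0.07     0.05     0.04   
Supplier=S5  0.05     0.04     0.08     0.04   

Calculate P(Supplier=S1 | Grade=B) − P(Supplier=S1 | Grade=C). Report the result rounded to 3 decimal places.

-0.189

P(Grade=B) = 0.02 + 0.05 + 0.04 + 0.06 + 0.05 = 0.22; P(Supplier=S1 | Grade=B) = 0.02/0.22 = 0.0909.
P(Grade=C) = 0.07 + 0.03 + 0.04 + 0.07 + 0.04 = 0.25; P(Supplier=S1 | Grade=C) = 0.07/0.25 = 0.2800.
Difference = -0.189.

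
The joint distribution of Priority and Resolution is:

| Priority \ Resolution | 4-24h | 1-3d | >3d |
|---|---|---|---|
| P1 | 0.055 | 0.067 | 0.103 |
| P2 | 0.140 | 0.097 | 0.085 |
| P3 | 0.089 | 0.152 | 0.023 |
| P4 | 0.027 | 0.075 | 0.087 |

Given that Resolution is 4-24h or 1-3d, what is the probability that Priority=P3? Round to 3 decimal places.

0.343

P(Resolution=4-24h) = 0.055 + 0.140 + 0.089 + 0.027 = 0.311.
P(Resolution=1-3d) = 0.067 + 0.097 + 0.152 + 0.075 = 0.391.
P(Resolution ∈ {4-24h, 1-3d}) = 0.311 + 0.391 = 0.702; P(Priority=P3, Resolution ∈ {4-24h, 1-3d}) = 0.089 + 0.152 = 0.241.
P(Priority=P3 | Resolution ∈ {4-24h, 1-3d}) = 0.241/0.702 = 0.343.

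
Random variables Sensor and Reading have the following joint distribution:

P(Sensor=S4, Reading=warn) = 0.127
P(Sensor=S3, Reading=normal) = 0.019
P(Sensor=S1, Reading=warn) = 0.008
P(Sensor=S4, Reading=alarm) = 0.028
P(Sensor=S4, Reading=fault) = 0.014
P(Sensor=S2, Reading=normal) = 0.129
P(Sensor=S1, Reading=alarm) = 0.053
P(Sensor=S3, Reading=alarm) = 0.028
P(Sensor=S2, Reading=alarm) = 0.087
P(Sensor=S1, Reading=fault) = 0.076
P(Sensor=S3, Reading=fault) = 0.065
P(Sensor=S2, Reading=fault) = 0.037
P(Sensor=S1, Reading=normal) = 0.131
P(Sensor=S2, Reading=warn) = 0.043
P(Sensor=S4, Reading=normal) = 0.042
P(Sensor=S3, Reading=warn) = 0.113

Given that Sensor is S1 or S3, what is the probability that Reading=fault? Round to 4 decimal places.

P(Sensor=S1) = 0.131 + 0.008 + 0.053 + 0.076 = 0.268.
P(Sensor=S3) = 0.019 + 0.113 + 0.028 + 0.065 = 0.225.
P(Sensor ∈ {S1, S3}) = 0.268 + 0.225 = 0.493; P(Reading=fault, Sensor ∈ {S1, S3}) = 0.076 + 0.065 = 0.141.
P(Reading=fault | Sensor ∈ {S1, S3}) = 0.141/0.493 = 0.2860.

0.2860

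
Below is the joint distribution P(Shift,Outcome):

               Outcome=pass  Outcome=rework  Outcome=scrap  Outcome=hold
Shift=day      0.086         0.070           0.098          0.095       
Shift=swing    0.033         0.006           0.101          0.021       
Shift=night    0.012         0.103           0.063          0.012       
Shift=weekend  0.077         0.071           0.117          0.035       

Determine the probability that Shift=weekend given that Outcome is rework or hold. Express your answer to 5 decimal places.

P(Outcome=rework) = 0.070 + 0.006 + 0.103 + 0.071 = 0.250.
P(Outcome=hold) = 0.095 + 0.021 + 0.012 + 0.035 = 0.163.
P(Outcome ∈ {rework, hold}) = 0.250 + 0.163 = 0.413; P(Shift=weekend, Outcome ∈ {rework, hold}) = 0.071 + 0.035 = 0.106.
P(Shift=weekend | Outcome ∈ {rework, hold}) = 0.106/0.413 = 0.25666.

0.25666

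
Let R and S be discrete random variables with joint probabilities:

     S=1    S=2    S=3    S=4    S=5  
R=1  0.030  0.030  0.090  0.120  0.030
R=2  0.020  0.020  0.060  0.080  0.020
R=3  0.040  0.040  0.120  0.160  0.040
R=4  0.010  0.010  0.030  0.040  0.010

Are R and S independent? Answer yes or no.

yes

Every cell satisfies P(R,S) = P(R)·P(S). For instance P(R=2) = 0.200, P(S=3) = 0.300, and 0.200×0.300 = 0.060 matches the joint entry. So R and S are independent.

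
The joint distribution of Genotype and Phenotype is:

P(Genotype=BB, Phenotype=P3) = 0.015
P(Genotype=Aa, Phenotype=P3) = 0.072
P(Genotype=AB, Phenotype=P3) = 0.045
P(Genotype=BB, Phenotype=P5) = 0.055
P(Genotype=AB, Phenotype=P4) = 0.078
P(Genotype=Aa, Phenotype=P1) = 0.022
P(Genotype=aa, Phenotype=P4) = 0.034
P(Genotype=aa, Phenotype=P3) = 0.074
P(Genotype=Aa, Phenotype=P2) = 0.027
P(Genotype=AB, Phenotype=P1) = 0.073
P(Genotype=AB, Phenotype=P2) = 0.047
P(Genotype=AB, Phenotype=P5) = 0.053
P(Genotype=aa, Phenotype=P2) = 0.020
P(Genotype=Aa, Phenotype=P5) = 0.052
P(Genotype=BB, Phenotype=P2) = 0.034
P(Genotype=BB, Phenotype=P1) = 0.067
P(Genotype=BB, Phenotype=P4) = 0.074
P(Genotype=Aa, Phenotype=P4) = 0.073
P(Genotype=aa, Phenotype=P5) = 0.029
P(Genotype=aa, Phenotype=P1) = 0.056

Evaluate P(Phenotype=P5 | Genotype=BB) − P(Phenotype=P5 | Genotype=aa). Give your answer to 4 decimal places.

P(Genotype=BB) = 0.067 + 0.034 + 0.015 + 0.074 + 0.055 = 0.245; P(Phenotype=P5 | Genotype=BB) = 0.055/0.245 = 0.22449.
P(Genotype=aa) = 0.056 + 0.020 + 0.074 + 0.034 + 0.029 = 0.213; P(Phenotype=P5 | Genotype=aa) = 0.029/0.213 = 0.13615.
Difference = 0.0883.

0.0883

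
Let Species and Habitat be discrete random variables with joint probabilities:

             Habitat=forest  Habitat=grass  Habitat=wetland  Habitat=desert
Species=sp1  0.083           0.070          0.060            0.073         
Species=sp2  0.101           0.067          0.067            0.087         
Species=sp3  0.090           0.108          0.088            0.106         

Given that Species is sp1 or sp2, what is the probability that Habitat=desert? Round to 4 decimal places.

P(Species=sp1) = 0.083 + 0.070 + 0.060 + 0.073 = 0.286.
P(Species=sp2) = 0.101 + 0.067 + 0.067 + 0.087 = 0.322.
P(Species ∈ {sp1, sp2}) = 0.286 + 0.322 = 0.608; P(Habitat=desert, Species ∈ {sp1, sp2}) = 0.073 + 0.087 = 0.160.
P(Habitat=desert | Species ∈ {sp1, sp2}) = 0.160/0.608 = 0.2632.

0.2632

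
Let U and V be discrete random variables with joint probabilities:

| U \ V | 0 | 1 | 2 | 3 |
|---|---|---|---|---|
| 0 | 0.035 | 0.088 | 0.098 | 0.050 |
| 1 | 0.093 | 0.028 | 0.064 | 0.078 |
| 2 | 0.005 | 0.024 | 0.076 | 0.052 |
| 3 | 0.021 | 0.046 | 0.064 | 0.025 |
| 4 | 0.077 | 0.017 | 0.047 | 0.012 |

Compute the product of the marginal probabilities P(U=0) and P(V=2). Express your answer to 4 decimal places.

P(U=0) = 0.035 + 0.088 + 0.098 + 0.050 = 0.271.
P(V=2) = 0.098 + 0.064 + 0.076 + 0.064 + 0.047 = 0.349.
Product: 0.271 × 0.349 = 0.0946.

0.0946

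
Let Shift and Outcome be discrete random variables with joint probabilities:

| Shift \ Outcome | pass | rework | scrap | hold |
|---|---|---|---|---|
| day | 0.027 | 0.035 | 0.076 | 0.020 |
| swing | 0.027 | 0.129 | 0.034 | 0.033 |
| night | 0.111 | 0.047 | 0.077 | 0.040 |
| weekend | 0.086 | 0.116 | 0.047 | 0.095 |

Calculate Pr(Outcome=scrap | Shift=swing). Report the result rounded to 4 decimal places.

0.1525

P(Shift=swing) = 0.027 + 0.129 + 0.034 + 0.033 = 0.223.
P(Outcome=scrap | Shift=swing) = 0.034/0.223 = 0.1525.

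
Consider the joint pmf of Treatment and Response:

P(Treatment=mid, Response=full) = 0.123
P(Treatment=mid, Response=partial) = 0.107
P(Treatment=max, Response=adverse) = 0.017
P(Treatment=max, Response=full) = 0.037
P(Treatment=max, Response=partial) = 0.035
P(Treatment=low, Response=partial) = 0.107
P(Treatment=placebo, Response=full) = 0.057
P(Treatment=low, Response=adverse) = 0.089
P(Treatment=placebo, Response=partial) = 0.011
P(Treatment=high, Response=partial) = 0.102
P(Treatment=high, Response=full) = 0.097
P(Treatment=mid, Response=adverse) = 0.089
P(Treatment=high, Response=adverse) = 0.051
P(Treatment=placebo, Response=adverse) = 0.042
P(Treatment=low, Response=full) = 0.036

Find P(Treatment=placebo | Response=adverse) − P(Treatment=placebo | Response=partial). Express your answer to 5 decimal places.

P(Response=adverse) = 0.042 + 0.089 + 0.089 + 0.051 + 0.017 = 0.288; P(Treatment=placebo | Response=adverse) = 0.042/0.288 = 0.145833.
P(Response=partial) = 0.011 + 0.107 + 0.107 + 0.102 + 0.035 = 0.362; P(Treatment=placebo | Response=partial) = 0.011/0.362 = 0.030387.
Difference = 0.11545.

0.11545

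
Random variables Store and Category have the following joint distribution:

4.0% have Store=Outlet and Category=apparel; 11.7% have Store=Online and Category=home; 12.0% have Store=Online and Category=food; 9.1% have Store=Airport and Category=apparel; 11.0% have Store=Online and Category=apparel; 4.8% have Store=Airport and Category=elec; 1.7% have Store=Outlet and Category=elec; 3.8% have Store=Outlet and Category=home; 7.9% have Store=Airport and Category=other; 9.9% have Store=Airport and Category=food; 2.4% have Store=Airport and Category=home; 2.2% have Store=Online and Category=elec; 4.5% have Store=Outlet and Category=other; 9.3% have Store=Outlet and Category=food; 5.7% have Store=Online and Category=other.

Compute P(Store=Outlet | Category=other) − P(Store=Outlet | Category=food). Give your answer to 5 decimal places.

P(Category=other) = 0.079 + 0.045 + 0.057 = 0.181; P(Store=Outlet | Category=other) = 0.045/0.181 = 0.248619.
P(Category=food) = 0.099 + 0.093 + 0.120 = 0.312; P(Store=Outlet | Category=food) = 0.093/0.312 = 0.298077.
Difference = -0.04946.

-0.04946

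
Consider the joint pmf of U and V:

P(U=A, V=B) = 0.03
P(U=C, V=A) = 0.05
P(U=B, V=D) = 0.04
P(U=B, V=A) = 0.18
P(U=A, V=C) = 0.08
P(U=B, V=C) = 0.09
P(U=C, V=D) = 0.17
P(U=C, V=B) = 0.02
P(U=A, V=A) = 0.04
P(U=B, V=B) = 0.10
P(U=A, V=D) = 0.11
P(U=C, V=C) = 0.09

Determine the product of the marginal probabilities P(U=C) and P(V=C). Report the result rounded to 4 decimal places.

P(U=C) = 0.05 + 0.02 + 0.09 + 0.17 = 0.33.
P(V=C) = 0.08 + 0.09 + 0.09 = 0.26.
Product: 0.33 × 0.26 = 0.0858.

0.0858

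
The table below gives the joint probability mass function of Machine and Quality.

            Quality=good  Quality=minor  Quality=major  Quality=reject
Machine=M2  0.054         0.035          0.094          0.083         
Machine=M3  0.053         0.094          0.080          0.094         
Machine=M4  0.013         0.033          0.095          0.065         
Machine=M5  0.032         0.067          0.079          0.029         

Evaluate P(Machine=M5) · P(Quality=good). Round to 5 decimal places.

0.03146

P(Machine=M5) = 0.032 + 0.067 + 0.079 + 0.029 = 0.207.
P(Quality=good) = 0.054 + 0.053 + 0.013 + 0.032 = 0.152.
Product: 0.207 × 0.152 = 0.03146.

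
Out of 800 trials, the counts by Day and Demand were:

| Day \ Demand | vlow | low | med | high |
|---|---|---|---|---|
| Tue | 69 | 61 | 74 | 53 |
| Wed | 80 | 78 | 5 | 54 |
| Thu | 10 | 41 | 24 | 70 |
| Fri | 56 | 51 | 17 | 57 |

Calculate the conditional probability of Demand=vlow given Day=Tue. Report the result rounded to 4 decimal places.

Total with Day=Tue: 69 + 61 + 74 + 53 = 257.
P(Demand=vlow | Day=Tue) = 69/257 = 0.2685.

0.2685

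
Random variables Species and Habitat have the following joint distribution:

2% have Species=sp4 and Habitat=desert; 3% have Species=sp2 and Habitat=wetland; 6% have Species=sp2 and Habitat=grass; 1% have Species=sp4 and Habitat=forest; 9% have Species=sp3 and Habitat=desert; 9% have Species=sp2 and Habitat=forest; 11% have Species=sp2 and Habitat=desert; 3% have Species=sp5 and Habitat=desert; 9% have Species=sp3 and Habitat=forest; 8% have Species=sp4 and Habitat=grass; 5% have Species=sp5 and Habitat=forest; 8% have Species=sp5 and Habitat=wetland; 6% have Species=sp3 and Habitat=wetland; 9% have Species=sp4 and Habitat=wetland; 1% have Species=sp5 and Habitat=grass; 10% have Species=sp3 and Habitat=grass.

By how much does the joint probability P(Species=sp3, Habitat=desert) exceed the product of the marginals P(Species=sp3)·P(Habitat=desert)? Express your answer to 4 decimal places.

0.0050

P(Species=sp3) = 0.09 + 0.10 + 0.06 + 0.09 = 0.34.
P(Habitat=desert) = 0.11 + 0.09 + 0.02 + 0.03 = 0.25.
P(Species=sp3, Habitat=desert) − P(Species=sp3)P(Habitat=desert) = 0.09 − 0.34×0.25 = 0.0050.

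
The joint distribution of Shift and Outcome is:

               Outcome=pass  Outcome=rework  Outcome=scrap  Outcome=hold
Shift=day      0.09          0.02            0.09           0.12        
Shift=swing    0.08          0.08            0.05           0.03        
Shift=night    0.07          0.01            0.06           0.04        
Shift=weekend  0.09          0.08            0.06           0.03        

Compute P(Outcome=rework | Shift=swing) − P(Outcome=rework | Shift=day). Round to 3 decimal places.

P(Shift=swing) = 0.08 + 0.08 + 0.05 + 0.03 = 0.24; P(Outcome=rework | Shift=swing) = 0.08/0.24 = 0.3333.
P(Shift=day) = 0.09 + 0.02 + 0.09 + 0.12 = 0.32; P(Outcome=rework | Shift=day) = 0.02/0.32 = 0.0625.
Difference = 0.271.

0.271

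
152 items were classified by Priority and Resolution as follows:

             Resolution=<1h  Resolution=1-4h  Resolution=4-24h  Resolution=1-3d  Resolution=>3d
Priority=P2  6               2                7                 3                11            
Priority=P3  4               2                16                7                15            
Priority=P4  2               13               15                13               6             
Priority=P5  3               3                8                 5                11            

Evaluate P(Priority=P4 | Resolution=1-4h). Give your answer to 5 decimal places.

0.65000

Total with Resolution=1-4h: 2 + 2 + 13 + 3 = 20.
P(Priority=P4 | Resolution=1-4h) = 13/20 = 0.65000.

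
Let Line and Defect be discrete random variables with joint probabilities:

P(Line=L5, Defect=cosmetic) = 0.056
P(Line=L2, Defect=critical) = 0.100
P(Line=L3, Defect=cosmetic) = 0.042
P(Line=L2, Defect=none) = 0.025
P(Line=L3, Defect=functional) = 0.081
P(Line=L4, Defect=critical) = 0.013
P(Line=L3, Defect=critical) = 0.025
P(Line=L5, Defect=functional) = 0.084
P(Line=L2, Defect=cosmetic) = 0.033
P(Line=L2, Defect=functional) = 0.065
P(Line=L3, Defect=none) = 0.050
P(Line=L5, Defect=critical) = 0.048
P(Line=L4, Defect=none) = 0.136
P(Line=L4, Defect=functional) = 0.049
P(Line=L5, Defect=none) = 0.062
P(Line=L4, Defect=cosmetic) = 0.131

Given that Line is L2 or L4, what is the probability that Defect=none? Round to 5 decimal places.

P(Line=L2) = 0.025 + 0.033 + 0.065 + 0.100 = 0.223.
P(Line=L4) = 0.136 + 0.131 + 0.049 + 0.013 = 0.329.
P(Line ∈ {L2, L4}) = 0.223 + 0.329 = 0.552; P(Defect=none, Line ∈ {L2, L4}) = 0.025 + 0.136 = 0.161.
P(Defect=none | Line ∈ {L2, L4}) = 0.161/0.552 = 0.29167.

0.29167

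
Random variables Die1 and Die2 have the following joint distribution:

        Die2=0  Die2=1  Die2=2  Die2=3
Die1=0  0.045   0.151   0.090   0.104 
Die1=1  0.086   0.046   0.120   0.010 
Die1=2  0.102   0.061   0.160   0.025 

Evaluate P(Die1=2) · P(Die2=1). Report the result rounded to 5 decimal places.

P(Die1=2) = 0.102 + 0.061 + 0.160 + 0.025 = 0.348.
P(Die2=1) = 0.151 + 0.046 + 0.061 = 0.258.
Product: 0.348 × 0.258 = 0.08978.

0.08978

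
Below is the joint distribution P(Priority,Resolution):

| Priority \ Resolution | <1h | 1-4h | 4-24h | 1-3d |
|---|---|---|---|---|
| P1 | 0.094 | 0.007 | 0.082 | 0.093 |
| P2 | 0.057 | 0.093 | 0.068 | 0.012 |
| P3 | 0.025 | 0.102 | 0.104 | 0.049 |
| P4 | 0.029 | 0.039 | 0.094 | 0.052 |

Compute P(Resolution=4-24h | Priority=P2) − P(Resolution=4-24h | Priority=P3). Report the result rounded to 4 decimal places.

-0.0758

P(Priority=P2) = 0.057 + 0.093 + 0.068 + 0.012 = 0.230; P(Resolution=4-24h | Priority=P2) = 0.068/0.230 = 0.29565.
P(Priority=P3) = 0.025 + 0.102 + 0.104 + 0.049 = 0.280; P(Resolution=4-24h | Priority=P3) = 0.104/0.280 = 0.37143.
Difference = -0.0758.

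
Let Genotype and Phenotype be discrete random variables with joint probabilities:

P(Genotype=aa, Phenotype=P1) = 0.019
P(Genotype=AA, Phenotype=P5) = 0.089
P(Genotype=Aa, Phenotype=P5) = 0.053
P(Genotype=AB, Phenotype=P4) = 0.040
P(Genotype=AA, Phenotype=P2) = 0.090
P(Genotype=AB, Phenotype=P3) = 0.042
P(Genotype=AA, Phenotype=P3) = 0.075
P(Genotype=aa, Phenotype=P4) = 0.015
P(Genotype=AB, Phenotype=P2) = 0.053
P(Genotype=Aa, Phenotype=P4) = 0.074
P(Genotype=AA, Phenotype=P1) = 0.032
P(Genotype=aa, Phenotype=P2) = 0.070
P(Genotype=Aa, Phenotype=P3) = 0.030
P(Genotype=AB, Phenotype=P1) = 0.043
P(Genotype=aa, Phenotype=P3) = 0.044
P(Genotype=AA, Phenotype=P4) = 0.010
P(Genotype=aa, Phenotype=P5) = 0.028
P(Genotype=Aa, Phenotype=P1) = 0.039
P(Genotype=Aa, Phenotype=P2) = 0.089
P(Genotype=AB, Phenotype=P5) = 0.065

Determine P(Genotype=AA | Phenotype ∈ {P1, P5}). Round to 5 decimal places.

P(Phenotype=P1) = 0.032 + 0.039 + 0.019 + 0.043 = 0.133.
P(Phenotype=P5) = 0.089 + 0.053 + 0.028 + 0.065 = 0.235.
P(Phenotype ∈ {P1, P5}) = 0.133 + 0.235 = 0.368; P(Genotype=AA, Phenotype ∈ {P1, P5}) = 0.032 + 0.089 = 0.121.
P(Genotype=AA | Phenotype ∈ {P1, P5}) = 0.121/0.368 = 0.32880.

0.32880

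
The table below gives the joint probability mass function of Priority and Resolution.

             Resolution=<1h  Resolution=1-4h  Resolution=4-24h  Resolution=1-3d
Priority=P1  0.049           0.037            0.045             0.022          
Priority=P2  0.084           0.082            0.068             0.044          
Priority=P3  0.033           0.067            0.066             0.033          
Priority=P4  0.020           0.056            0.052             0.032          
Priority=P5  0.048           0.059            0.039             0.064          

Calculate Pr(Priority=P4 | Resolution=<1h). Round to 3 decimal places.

0.085

P(Resolution=<1h) = 0.049 + 0.084 + 0.033 + 0.020 + 0.048 = 0.234.
P(Priority=P4 | Resolution=<1h) = 0.020/0.234 = 0.085.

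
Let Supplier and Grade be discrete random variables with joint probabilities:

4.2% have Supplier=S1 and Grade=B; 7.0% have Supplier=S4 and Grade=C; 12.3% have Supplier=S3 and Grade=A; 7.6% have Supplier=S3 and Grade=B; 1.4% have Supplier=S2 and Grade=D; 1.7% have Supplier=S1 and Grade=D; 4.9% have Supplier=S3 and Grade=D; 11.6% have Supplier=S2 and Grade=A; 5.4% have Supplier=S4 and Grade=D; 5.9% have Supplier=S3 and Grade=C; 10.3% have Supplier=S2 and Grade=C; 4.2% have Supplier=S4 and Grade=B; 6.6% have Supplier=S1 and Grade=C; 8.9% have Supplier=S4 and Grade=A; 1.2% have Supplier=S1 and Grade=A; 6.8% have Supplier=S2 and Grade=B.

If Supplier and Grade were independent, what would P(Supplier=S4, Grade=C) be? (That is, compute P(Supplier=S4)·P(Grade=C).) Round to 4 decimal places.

0.0760

P(Supplier=S4) = 0.089 + 0.042 + 0.070 + 0.054 = 0.255.
P(Grade=C) = 0.066 + 0.103 + 0.059 + 0.070 = 0.298.
Product: 0.255 × 0.298 = 0.0760.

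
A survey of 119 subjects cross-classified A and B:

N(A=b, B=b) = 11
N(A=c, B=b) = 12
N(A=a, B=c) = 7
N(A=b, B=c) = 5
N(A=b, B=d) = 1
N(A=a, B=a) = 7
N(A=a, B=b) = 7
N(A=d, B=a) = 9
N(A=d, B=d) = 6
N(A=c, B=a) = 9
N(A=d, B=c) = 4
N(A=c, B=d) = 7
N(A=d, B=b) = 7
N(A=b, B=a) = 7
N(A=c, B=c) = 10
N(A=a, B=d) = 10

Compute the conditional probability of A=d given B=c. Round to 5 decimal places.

0.15385

Total with B=c: 7 + 5 + 10 + 4 = 26.
P(A=d | B=c) = 4/26 = 0.15385.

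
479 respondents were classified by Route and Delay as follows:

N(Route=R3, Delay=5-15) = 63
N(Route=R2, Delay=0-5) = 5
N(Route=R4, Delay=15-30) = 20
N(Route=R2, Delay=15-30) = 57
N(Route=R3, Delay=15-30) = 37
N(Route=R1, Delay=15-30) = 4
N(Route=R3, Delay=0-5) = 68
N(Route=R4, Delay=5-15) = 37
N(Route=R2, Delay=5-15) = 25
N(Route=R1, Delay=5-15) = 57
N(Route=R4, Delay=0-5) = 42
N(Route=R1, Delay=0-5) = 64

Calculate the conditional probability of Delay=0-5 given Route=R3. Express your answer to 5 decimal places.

Total with Route=R3: 68 + 63 + 37 = 168.
P(Delay=0-5 | Route=R3) = 68/168 = 0.40476.

0.40476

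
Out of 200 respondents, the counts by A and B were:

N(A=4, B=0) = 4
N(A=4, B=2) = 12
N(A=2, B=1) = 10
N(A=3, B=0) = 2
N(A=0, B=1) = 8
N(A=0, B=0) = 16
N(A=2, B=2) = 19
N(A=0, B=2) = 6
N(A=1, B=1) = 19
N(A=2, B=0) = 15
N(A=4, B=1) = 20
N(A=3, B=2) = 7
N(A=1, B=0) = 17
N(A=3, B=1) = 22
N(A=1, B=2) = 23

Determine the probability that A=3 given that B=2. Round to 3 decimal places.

Total with B=2: 6 + 23 + 19 + 7 + 12 = 67.
P(A=3 | B=2) = 7/67 = 0.104.

0.104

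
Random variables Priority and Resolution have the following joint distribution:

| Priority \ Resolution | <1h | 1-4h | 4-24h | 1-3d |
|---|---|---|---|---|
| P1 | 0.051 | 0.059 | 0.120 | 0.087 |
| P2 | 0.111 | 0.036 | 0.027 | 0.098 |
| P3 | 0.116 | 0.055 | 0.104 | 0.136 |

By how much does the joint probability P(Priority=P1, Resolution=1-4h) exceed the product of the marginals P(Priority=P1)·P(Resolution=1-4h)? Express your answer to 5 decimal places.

P(Priority=P1) = 0.051 + 0.059 + 0.120 + 0.087 = 0.317.
P(Resolution=1-4h) = 0.059 + 0.036 + 0.055 = 0.150.
P(Priority=P1, Resolution=1-4h) − P(Priority=P1)P(Resolution=1-4h) = 0.059 − 0.317×0.150 = 0.01145.

0.01145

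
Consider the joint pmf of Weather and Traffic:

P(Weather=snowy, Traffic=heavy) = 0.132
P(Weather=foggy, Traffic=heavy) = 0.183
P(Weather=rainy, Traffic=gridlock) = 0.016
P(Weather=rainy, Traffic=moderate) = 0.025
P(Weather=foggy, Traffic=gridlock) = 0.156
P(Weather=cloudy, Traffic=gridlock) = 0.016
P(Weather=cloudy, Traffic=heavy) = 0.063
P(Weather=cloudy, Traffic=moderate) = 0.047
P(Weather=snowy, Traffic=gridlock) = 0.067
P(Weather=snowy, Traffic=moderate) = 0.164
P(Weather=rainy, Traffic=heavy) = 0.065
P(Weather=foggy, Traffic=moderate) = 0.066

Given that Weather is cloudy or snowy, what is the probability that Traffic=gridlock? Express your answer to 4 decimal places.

P(Weather=cloudy) = 0.047 + 0.063 + 0.016 = 0.126.
P(Weather=snowy) = 0.164 + 0.132 + 0.067 = 0.363.
P(Weather ∈ {cloudy, snowy}) = 0.126 + 0.363 = 0.489; P(Traffic=gridlock, Weather ∈ {cloudy, snowy}) = 0.016 + 0.067 = 0.083.
P(Traffic=gridlock | Weather ∈ {cloudy, snowy}) = 0.083/0.489 = 0.1697.

0.1697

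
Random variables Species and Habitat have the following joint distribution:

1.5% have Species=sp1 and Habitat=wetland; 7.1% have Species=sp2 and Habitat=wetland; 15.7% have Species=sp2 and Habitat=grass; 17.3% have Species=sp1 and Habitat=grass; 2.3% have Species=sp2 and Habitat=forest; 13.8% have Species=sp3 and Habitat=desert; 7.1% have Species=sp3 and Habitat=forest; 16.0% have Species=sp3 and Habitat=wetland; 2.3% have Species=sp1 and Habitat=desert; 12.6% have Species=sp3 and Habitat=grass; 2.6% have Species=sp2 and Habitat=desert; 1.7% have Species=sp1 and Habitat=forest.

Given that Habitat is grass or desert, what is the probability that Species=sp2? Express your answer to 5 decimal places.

0.28460

P(Habitat=grass) = 0.173 + 0.157 + 0.126 = 0.456.
P(Habitat=desert) = 0.023 + 0.026 + 0.138 = 0.187.
P(Habitat ∈ {grass, desert}) = 0.456 + 0.187 = 0.643; P(Species=sp2, Habitat ∈ {grass, desert}) = 0.157 + 0.026 = 0.183.
P(Species=sp2 | Habitat ∈ {grass, desert}) = 0.183/0.643 = 0.28460.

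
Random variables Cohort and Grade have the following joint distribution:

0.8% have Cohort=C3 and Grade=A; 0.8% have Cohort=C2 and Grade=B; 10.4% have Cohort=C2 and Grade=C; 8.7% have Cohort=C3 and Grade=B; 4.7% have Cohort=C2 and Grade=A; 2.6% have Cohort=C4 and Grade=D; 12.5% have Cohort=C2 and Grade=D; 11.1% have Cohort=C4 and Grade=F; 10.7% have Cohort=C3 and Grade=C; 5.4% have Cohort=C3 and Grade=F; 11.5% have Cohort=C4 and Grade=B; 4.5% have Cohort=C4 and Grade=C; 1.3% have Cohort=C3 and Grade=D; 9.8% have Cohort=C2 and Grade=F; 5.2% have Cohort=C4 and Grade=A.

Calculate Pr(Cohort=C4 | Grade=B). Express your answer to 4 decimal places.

0.5476

P(Grade=B) = 0.008 + 0.087 + 0.115 = 0.210.
P(Cohort=C4 | Grade=B) = 0.115/0.210 = 0.5476.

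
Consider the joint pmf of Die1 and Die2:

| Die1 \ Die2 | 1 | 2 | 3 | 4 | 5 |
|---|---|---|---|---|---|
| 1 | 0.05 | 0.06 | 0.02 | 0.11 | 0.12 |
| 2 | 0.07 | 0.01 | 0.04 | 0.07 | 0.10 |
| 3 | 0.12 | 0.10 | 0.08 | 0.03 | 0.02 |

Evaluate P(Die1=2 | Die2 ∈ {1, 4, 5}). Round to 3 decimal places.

0.348

P(Die2=1) = 0.05 + 0.07 + 0.12 = 0.24.
P(Die2=4) = 0.11 + 0.07 + 0.03 = 0.21.
P(Die2=5) = 0.12 + 0.10 + 0.02 = 0.24.
P(Die2 ∈ {1, 4, 5}) = 0.24 + 0.21 + 0.24 = 0.69; P(Die1=2, Die2 ∈ {1, 4, 5}) = 0.07 + 0.07 + 0.10 = 0.24.
P(Die1=2 | Die2 ∈ {1, 4, 5}) = 0.24/0.69 = 0.348.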